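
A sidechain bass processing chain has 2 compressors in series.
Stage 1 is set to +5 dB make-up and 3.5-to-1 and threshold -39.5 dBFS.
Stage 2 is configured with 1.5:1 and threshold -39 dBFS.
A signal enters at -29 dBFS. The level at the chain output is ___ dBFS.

-34 dBFS

Stage 1: -29 dBFS is 10.5 dB over -39.5 dBFS; at 3.5:1 that becomes 3 dB over, giving -36.5 dBFS; +5 dB make-up → -31.5 dBFS.
Stage 2: -31.5 dBFS is 7.5 dB over -39 dBFS; at 1.5:1 that becomes 5 dB over, giving -34 dBFS.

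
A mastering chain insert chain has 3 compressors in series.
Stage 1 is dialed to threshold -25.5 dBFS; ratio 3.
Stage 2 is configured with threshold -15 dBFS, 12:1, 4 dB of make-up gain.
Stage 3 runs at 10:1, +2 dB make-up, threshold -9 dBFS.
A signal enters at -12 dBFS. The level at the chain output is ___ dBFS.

Stage 1: overshoot 13.5 dB → 13.5/3 = 4.5 dB → -21 dBFS.
Stage 2: -21 dBFS is at or below the -15 dBFS threshold — no compression; make-up brings it to -17 dBFS.
Stage 3: -17 dBFS ≤ -9 dBFS, so stage 3 doesn't engage; make-up brings it to -15 dBFS.

-15 dBFS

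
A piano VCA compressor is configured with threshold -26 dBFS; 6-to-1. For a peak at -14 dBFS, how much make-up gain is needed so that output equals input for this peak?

The peak compresses to -26 + 12/6 = -24 dBFS.
To reach -14 dBFS requires -14 − (-24) = 10 dB of make-up.

10 dB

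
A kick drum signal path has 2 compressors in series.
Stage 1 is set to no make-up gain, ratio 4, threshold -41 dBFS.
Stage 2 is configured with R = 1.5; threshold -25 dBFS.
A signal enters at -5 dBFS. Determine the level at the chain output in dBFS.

-32 dBFS

Stage 1: 36 dB above -41 dBFS, reduced 4:1 to 9 dB above → -32 dBFS.
Stage 2: below threshold (-32 ≤ -25); passes unchanged; output -32 dBFS.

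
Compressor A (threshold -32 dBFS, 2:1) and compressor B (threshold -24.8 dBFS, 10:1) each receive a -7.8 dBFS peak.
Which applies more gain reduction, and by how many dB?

B, by 3.2 dB

A: overshoot 24.2 dB → output overshoot 12.1 dB → GR 12.1 dB.
B: overshoot 17 dB → output overshoot 1.7 dB → GR 15.3 dB.
B applies 3.2 dB more gain reduction.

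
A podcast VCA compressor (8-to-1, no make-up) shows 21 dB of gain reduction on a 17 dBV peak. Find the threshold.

-7 dBV

Input is 24 dB above T (since output overshoot × R = input overshoot: (-4 − T)·8 = 17 − T gives T = -7 dBV).
Check: -7 + (17 − (-7))/8 = -7 + 3 = -4 dBV. ✓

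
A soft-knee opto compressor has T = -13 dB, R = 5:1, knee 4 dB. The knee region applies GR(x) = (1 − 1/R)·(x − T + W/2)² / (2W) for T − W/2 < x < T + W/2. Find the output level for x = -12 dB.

-12.9 dB

x − T + W/2 = -12 − (-13) + 2 = 3.
GR = (1 − 1/5) × 3² / 8 = 0.8 × 9 / 8 = 0.9 dB.
Output = -12 − 0.9 = -12.9 dB.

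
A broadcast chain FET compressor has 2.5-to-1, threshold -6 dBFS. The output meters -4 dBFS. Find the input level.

-1 dBFS

That's 2 dB above the -6 dBFS threshold.
Undo the ratio: input overshoot = 2 × 2.5 = 5 dB, giving input = -1 dBFS.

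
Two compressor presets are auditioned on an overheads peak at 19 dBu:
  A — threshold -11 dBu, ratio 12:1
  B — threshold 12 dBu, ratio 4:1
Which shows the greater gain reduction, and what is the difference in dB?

A: overshoot 30 dB → output overshoot 2.5 dB → GR 27.5 dB.
B: overshoot 7 dB → output overshoot 1.75 dB → GR 5.25 dB.
A reduces 22.25 dB more.

A, by 22.25 dB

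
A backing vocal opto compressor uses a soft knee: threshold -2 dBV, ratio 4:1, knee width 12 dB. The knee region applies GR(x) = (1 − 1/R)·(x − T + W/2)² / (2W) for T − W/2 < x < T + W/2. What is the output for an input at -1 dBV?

-2.53125 dBV

x − T + W/2 = -1 − (-2) + 6 = 7.
GR = (1 − 1/4) × 7² / 24 = 0.75 × 49 / 24 = 1.53125 dB.
Output = -1 − 1.53125 = -2.53125 dBV.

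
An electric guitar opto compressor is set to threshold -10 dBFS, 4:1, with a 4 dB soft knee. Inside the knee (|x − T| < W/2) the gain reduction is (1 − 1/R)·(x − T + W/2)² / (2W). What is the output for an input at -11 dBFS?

x − T + W/2 = -11 − (-10) + 2 = 1.
GR = (1 − 1/4) × 1² / 8 = 0.75 × 1 / 8 = 0.09375 dB.
Output = -11 − 0.09375 = -11.09375 dBFS.

-11.09375 dBFS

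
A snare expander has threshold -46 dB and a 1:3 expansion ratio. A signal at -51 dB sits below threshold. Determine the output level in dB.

Undershoot = (-46) − (-51) = 5 dB.
At 1:3, that expands to 15 dB under threshold.
Output = -46 − 15 = -61 dB.

-61 dB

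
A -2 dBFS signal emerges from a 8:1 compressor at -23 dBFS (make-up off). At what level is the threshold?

Let T be the threshold. Output overshoot = (input overshoot)/R, so -23 − T = (-2 − T)/8.
8·(-23 − T) = -2 − T → 7·T = -184 − (-2) = -182.
T = -182/7 = -26 dBFS.

-26 dBFS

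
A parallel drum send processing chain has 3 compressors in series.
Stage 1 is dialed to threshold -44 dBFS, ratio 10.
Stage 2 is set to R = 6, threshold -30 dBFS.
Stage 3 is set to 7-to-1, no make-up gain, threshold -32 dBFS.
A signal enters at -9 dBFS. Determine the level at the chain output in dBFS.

Stage 1: -9 dBFS is 35 dB over -44 dBFS; at 10:1 that becomes 3.5 dB over, giving -40.5 dBFS.
Stage 2: below threshold (-40.5 ≤ -30); passes unchanged; output -40.5 dBFS.
Stage 3: -40.5 dBFS ≤ -32 dBFS, so stage 3 doesn't engage; output -40.5 dBFS.

-40.5 dBFS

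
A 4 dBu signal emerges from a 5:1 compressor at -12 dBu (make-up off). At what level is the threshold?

-16 dBu

Let T be the threshold. Output overshoot = (input overshoot)/R, so -12 − T = (4 − T)/5.
5·(-12 − T) = 4 − T → 4·T = -60 − 4 = -64.
T = -64/4 = -16 dBu.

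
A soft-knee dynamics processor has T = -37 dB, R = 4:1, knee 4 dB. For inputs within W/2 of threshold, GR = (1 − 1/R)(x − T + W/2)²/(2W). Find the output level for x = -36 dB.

x − T + W/2 = -36 − (-37) + 2 = 3.
GR = (1 − 1/4) × 3² / 8 = 0.75 × 9 / 8 = 0.84375 dB.
Output = -36 − 0.84375 = -36.84375 dB.

-36.84375 dB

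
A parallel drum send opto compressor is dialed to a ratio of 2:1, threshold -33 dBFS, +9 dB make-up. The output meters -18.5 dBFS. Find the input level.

-22 dBFS

Stripping the +9 dB make-up gives -27.5 dBFS at the gain stage.
Post-compression overshoot = -27.5 − (-33) = 5.5 dB.
Before 2:1 compression the overshoot was 5.5 × 2 = 11 dB, so input = -33 + 11 = -22 dBFS.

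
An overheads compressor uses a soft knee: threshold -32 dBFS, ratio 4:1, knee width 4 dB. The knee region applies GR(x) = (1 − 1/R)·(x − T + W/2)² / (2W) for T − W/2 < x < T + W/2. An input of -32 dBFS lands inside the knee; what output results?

-32.375 dBFS

x − T + W/2 = -32 − (-32) + 2 = 2.
GR = (1 − 1/4) × 2² / 8 = 0.75 × 4 / 8 = 0.375 dB.
Output = -32 − 0.375 = -32.375 dBFS.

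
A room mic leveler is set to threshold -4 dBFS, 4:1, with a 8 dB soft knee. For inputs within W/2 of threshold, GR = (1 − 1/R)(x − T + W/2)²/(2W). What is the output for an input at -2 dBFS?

-3.6875 dBFS

x − T + W/2 = -2 − (-4) + 4 = 6.
GR = (1 − 1/4) × 6² / 16 = 0.75 × 36 / 16 = 1.6875 dB.
Output = -2 − 1.6875 = -3.6875 dBFS.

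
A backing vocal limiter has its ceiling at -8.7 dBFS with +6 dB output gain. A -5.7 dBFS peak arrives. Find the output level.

-2.7 dBFS

At ∞:1, everything above -8.7 dBFS is held at the ceiling.
Output gain then adds 6 dB: -8.7 + 6 = -2.7 dBFS.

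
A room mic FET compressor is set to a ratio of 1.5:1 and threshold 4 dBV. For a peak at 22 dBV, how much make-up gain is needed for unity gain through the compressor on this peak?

Without make-up, output = threshold + overshoot/1.5 = 4 + 12 = 16 dBV.
Gap to target: 6 dB.

6 dB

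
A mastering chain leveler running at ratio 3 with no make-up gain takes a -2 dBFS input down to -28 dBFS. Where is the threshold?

Gain reduction = -2 − (-28) = 26 dB; output overshoot = GR / (R − 1) = 26 / 2 = 13 dB.
Threshold = output − output overshoot = -28 − 13 = -41 dBFS.

-41 dBFS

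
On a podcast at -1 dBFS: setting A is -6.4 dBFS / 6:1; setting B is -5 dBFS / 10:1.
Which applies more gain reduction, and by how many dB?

A, by 0.9 dB

A: GR = 5.4 − 5.4/6 = 4.5 dB.
B: GR = 4 − 4/10 = 3.6 dB.
Difference: 0.9 dB in favour of A.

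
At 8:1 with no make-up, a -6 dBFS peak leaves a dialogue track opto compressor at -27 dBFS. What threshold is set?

Gain reduction = -6 − (-27) = 21 dB; output overshoot = GR / (R − 1) = 21 / 7 = 3 dB.
Threshold = output − output overshoot = -27 − 3 = -30 dBFS.

-30 dBFS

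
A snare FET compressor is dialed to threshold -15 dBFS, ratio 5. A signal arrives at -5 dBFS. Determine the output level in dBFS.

Overshoot: -5 − (-15) = 10 dB.
The 10 dB excess becomes 2 dB after 5:1 reduction.
That puts the output at -13 dBFS.

-13 dBFS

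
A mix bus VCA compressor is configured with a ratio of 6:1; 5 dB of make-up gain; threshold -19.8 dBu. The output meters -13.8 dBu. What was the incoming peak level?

Remove make-up: -13.8 − 5 = -18.8 dBu.
Post-compression overshoot = -18.8 − (-19.8) = 1 dB.
Undo the ratio: input overshoot = 1 × 6 = 6 dB, giving input = -13.8 dBu.

-13.8 dBu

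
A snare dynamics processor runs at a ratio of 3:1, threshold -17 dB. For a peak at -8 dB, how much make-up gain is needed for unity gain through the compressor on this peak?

6 dB

Without make-up, output = threshold + overshoot/3 = -17 + 3 = -14 dB.
Gap to target: 6 dB.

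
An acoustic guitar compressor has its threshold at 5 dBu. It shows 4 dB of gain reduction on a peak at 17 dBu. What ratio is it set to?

Input overshoot = 17 − 5 = 12 dB.
Output overshoot = 12 − 4 = 8 dB.
Ratio = input overshoot / output overshoot = 12 / 8 = 1.5.

1.5:1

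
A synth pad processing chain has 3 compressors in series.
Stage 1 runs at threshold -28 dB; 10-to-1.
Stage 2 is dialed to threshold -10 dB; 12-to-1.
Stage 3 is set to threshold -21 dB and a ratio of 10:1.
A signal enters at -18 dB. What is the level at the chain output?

-27 dB

Stage 1: -18 dB is 10 dB over -28 dB; at 10:1 that becomes 1 dB over, giving -27 dB.
Stage 2: -27 dB is at or below the -10 dB threshold — no compression; output -27 dB.
Stage 3: -27 dB ≤ -21 dB, so stage 3 doesn't engage; output -27 dB.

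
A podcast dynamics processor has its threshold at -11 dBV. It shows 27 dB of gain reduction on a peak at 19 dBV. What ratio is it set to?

10:1

Input overshoot = 19 − (-11) = 30 dB.
Output overshoot = 30 − 27 = 3 dB.
Ratio = input overshoot / output overshoot = 30 / 3 = 10.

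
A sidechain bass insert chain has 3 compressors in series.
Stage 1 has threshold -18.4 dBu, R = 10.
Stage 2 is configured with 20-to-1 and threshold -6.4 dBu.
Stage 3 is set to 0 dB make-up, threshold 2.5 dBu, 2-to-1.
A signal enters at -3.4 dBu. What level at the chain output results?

Stage 1: 15 dB above -18.4 dBu, reduced 10:1 to 1.5 dB above → -16.9 dBu.
Stage 2: -16.9 dBu ≤ -6.4 dBu, so stage 2 doesn't engage; output -16.9 dBu.
Stage 3: below threshold (-16.9 ≤ 2.5); passes unchanged; output -16.9 dBu.

-16.9 dBu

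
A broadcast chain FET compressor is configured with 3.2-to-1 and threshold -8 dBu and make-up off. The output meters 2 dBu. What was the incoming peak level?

24 dBu

Post-compression overshoot = 2 − (-8) = 10 dB.
Before 3.2:1 compression the overshoot was 10 × 3.2 = 32 dB, so input = -8 + 32 = 24 dBu.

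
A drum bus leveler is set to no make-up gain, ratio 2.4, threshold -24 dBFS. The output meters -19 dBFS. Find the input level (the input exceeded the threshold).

Post-compression overshoot = -19 − (-24) = 5 dB.
Input overshoot = R × output overshoot = 12 dB → input = -24 + 12 = -12 dBFS.

-12 dBFS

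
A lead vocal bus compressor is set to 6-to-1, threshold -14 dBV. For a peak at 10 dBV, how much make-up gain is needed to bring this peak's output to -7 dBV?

3 dB

Overshoot 24 dB → 24/6 = 4 dB after compression, so the compressed level is -14 + 4 = -10 dBV.
Make-up = target − compressed = -7 − (-10) = 3 dB.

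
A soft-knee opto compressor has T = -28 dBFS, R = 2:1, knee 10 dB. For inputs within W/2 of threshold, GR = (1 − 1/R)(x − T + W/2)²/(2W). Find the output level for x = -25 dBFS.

-26.6 dBFS

x − T + W/2 = -25 − (-28) + 5 = 8.
GR = (1 − 1/2) × 8² / 20 = 0.5 × 64 / 20 = 1.6 dB.
Output = -25 − 1.6 = -26.6 dBFS.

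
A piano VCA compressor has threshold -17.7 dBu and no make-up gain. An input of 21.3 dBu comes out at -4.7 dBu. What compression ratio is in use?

3:1

Input overshoot = 21.3 − (-17.7) = 39 dB; output overshoot = -4.7 − (-17.7) = 13 dB.
Ratio = 39 / 13 = 3.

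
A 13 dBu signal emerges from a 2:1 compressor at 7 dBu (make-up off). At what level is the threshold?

1 dBu

Let T be the threshold. Output overshoot = (input overshoot)/R, so 7 − T = (13 − T)/2.
2·(7 − T) = 13 − T → 1·T = 14 − 13 = 1.
T = 1/1 = 1 dBu.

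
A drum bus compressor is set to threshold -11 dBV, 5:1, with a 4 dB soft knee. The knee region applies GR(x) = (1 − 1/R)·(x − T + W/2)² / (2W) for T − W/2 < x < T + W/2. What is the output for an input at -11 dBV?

-11.4 dBV

x − T + W/2 = -11 − (-11) + 2 = 2.
GR = (1 − 1/5) × 2² / 8 = 0.8 × 4 / 8 = 0.4 dB.
Output = -11 − 0.4 = -11.4 dBV.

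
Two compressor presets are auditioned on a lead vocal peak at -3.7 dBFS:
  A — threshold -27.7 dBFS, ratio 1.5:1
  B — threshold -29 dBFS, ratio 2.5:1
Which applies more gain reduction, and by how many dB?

A: GR = 24 − 24/1.5 = 8 dB.
B: GR = 25.3 − 25.3/2.5 = 15.18 dB.
B applies 7.18 dB more gain reduction.

B, by 7.18 dB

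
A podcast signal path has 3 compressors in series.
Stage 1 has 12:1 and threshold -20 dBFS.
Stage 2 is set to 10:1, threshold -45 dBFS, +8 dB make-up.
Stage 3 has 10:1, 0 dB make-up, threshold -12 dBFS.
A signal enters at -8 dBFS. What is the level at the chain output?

-34.4 dBFS

Stage 1: 12 dB above -20 dBFS, reduced 12:1 to 1 dB above → -19 dBFS.
Stage 2: overshoot 26 dB → 26/10 = 2.6 dB → -42.4 dBFS; +8 dB make-up → -34.4 dBFS.
Stage 3: -34.4 dBFS is at or below the -12 dBFS threshold — no compression; output -34.4 dBFS.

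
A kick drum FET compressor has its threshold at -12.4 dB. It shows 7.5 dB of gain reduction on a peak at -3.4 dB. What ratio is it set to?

Input overshoot = -3.4 − (-12.4) = 9 dB.
Output overshoot = 9 − 7.5 = 1.5 dB.
Ratio = input overshoot / output overshoot = 9 / 1.5 = 6.

6:1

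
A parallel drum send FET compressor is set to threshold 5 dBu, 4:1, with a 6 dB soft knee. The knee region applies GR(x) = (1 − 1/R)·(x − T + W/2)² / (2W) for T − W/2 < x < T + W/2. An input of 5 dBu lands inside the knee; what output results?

x − T + W/2 = 5 − 5 + 3 = 3.
GR = (1 − 1/4) × 3² / 12 = 0.75 × 9 / 12 = 0.5625 dB.
Output = 5 − 0.5625 = 4.4375 dBu.

4.4375 dBu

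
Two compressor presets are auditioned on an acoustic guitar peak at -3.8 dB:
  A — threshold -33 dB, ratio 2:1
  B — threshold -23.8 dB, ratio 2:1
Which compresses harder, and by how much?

A: 29.2 dB over, compressed to 14.6 dB over, so 14.6 dB of GR.
B: 20 dB over, compressed to 10 dB over, so 10 dB of GR.
A reduces 4.6 dB more.

A, by 4.6 dB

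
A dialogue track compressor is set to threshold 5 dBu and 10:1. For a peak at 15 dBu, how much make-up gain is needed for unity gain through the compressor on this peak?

9 dB

Without make-up, output = threshold + overshoot/10 = 5 + 1 = 6 dBu.
Gap to target: 9 dB.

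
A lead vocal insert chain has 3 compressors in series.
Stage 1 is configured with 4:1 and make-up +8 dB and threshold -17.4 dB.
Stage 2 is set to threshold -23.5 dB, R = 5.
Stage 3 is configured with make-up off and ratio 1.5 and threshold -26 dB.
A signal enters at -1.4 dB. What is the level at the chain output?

-21.92 dB

Stage 1: -1.4 dB is 16 dB over -17.4 dB; at 4:1 that becomes 4 dB over, giving -13.4 dB; +8 dB make-up → -5.4 dB.
Stage 2: 18.1 dB above -23.5 dB, reduced 5:1 to 3.62 dB above → -19.88 dB.
Stage 3: 6.12 dB above -26 dB, reduced 1.5:1 to 4.08 dB above → -21.92 dB.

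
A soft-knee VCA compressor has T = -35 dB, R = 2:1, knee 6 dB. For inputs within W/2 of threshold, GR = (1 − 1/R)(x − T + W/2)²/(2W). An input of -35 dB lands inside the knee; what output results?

x − T + W/2 = -35 − (-35) + 3 = 3.
GR = (1 − 1/2) × 3² / 12 = 0.5 × 9 / 12 = 0.375 dB.
Output = -35 − 0.375 = -35.375 dB.

-35.375 dB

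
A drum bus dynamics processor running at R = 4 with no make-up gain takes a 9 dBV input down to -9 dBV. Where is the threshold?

-15 dBV

Gain reduction = 9 − (-9) = 18 dB; output overshoot = GR / (R − 1) = 18 / 3 = 6 dB.
Threshold = output − output overshoot = -9 − 6 = -15 dBV.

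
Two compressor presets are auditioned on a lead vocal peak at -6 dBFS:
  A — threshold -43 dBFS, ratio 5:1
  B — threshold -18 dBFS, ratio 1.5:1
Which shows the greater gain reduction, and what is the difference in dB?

A, by 25.6 dB

A: 37 dB over, compressed to 7.4 dB over, so 29.6 dB of GR.
B: 12 dB over, compressed to 8 dB over, so 4 dB of GR.
A reduces 25.6 dB more.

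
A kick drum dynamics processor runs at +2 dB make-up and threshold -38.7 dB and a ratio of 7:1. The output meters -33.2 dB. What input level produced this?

Remove make-up: -33.2 − 2 = -35.2 dB.
That's 3.5 dB above the -38.7 dB threshold.
Before 7:1 compression the overshoot was 3.5 × 7 = 24.5 dB, so input = -38.7 + 24.5 = -14.2 dB.

-14.2 dB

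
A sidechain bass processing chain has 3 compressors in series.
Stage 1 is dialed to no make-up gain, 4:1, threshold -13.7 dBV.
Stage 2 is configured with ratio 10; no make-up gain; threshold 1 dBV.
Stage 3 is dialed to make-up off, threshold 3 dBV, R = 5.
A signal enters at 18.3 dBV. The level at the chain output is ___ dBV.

-5.7 dBV

Stage 1: 18.3 dBV is 32 dB over -13.7 dBV; at 4:1 that becomes 8 dB over, giving -5.7 dBV.
Stage 2: -5.7 dBV ≤ 1 dBV, so stage 2 doesn't engage; output -5.7 dBV.
Stage 3: -5.7 dBV ≤ 3 dBV, so stage 3 doesn't engage; output -5.7 dBV.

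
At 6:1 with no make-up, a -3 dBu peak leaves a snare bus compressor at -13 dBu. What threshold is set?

-15 dBu

Let T be the threshold. Output overshoot = (input overshoot)/R, so -13 − T = (-3 − T)/6.
6·(-13 − T) = -3 − T → 5·T = -78 − (-3) = -75.
T = -75/5 = -15 dBu.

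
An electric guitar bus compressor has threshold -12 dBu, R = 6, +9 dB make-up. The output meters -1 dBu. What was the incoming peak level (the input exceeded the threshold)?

0 dBu

Remove make-up: -1 − 9 = -10 dBu.
The compressed level sits -10 − (-12) = 2 dB over threshold.
Undo the ratio: input overshoot = 2 × 6 = 12 dB, giving input = 0 dBu.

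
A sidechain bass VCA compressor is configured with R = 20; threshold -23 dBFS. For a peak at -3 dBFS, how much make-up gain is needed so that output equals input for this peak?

19 dB

Without make-up, output = threshold + overshoot/20 = -23 + 1 = -22 dBFS.
Gap to target: 19 dB.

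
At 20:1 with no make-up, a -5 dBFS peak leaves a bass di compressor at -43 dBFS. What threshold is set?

Gain reduction = -5 − (-43) = 38 dB; output overshoot = GR / (R − 1) = 38 / 19 = 2 dB.
Threshold = output − output overshoot = -43 − 2 = -45 dBFS.

-45 dBFS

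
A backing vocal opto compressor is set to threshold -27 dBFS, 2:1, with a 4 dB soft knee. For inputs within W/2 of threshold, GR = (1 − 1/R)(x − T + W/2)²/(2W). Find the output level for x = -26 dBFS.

x − T + W/2 = -26 − (-27) + 2 = 3.
GR = (1 − 1/2) × 3² / 8 = 0.5 × 9 / 8 = 0.5625 dB.
Output = -26 − 0.5625 = -26.5625 dBFS.

-26.5625 dBFS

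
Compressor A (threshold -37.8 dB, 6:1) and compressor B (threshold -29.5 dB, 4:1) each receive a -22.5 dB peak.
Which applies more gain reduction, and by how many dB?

A, by 7.5 dB

A: overshoot 15.3 dB → output overshoot 2.55 dB → GR 12.75 dB.
B: overshoot 7 dB → output overshoot 1.75 dB → GR 5.25 dB.
A applies 7.5 dB more gain reduction.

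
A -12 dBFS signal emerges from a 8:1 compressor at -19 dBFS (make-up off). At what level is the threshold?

Let T be the threshold. Output overshoot = (input overshoot)/R, so -19 − T = (-12 − T)/8.
8·(-19 − T) = -12 − T → 7·T = -152 − (-12) = -140.
T = -140/7 = -20 dBFS.

-20 dBFS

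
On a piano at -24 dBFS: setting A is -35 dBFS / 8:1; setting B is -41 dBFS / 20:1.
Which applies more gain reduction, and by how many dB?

A: 11 dB over, compressed to 1.375 dB over, so 9.625 dB of GR.
B: 17 dB over, compressed to 0.85 dB over, so 16.15 dB of GR.
B applies 6.525 dB more gain reduction.

B, by 6.525 dB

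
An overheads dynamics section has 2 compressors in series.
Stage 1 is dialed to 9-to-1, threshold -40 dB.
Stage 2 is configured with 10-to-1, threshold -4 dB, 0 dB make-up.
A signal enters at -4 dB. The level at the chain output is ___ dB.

Stage 1: overshoot 36 dB → 36/9 = 4 dB → -36 dB.
Stage 2: -36 dB is at or below the -4 dB threshold — no compression; output -36 dB.

-36 dB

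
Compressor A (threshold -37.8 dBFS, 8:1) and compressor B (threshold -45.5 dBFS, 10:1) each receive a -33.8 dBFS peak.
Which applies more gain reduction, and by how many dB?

B, by 7.03 dB

A: GR = 4 − 4/8 = 3.5 dB.
B: GR = 11.7 − 11.7/10 = 10.53 dB.
Difference: 7.03 dB in favour of B.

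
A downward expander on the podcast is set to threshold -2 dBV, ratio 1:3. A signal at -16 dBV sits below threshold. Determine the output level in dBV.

Below threshold, a 1:3 expander applies gain = (3−1)×(T − x) of attenuation.
(3−1) × 14 = 28 dB, so output = -16 − 28 = -44 dBV.

-44 dBV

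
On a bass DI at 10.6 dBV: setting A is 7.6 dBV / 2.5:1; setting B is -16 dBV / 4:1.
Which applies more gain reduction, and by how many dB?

A: overshoot 3 dB → output overshoot 1.2 dB → GR 1.8 dB.
B: overshoot 26.6 dB → output overshoot 6.65 dB → GR 19.95 dB.
Difference: 18.15 dB in favour of B.

B, by 18.15 dB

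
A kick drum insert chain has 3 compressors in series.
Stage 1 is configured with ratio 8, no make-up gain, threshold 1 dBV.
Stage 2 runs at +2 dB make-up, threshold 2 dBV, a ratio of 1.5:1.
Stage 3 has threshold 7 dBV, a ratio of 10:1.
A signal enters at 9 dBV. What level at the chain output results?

Stage 1: 8 dB above 1 dBV, reduced 8:1 to 1 dB above → 2 dBV.
Stage 2: below threshold (2 ≤ 2); passes unchanged; make-up brings it to 4 dBV.
Stage 3: 4 dBV is at or below the 7 dBV threshold — no compression; output 4 dBV.

4 dBV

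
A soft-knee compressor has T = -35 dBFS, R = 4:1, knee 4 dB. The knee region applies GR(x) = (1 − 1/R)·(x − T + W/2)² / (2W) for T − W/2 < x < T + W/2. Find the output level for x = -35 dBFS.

-35.375 dBFS

x − T + W/2 = -35 − (-35) + 2 = 2.
GR = (1 − 1/4) × 2² / 8 = 0.75 × 4 / 8 = 0.375 dB.
Output = -35 − 0.375 = -35.375 dBFS.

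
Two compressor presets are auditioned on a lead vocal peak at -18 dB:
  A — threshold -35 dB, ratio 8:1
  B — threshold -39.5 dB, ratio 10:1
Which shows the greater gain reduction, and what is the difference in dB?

B, by 4.475 dB

A: overshoot 17 dB → output overshoot 2.125 dB → GR 14.875 dB.
B: overshoot 21.5 dB → output overshoot 2.15 dB → GR 19.35 dB.
Difference: 4.475 dB in favour of B.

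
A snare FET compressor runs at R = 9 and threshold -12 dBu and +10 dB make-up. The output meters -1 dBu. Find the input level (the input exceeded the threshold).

Remove make-up: -1 − 10 = -11 dBu.
The compressed level sits -11 − (-12) = 1 dB over threshold.
Before 9:1 compression the overshoot was 1 × 9 = 9 dB, so input = -12 + 9 = -3 dBu.

-3 dBu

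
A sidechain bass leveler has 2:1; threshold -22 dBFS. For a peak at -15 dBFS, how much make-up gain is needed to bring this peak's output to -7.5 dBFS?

11 dB

Overshoot 7 dB → 7/2 = 3.5 dB after compression, so the compressed level is -22 + 3.5 = -18.5 dBFS.
Make-up = target − compressed = -7.5 − (-18.5) = 11 dB.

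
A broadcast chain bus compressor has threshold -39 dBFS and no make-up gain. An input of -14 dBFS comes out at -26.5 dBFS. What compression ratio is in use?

Input overshoot = -14 − (-39) = 25 dB; output overshoot = -26.5 − (-39) = 12.5 dB.
Ratio = 25 / 12.5 = 2.

2:1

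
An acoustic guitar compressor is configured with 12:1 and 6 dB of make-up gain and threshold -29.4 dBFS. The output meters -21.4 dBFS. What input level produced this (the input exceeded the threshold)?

Before make-up, the level was -21.4 − 6 = -27.4 dBFS.
That's 2 dB above the -29.4 dBFS threshold.
Before 12:1 compression the overshoot was 2 × 12 = 24 dB, so input = -29.4 + 24 = -5.4 dBFS.

-5.4 dBFS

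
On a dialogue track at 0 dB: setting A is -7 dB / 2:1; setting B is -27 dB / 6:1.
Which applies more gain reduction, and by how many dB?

A: 7 dB over, compressed to 3.5 dB over, so 3.5 dB of GR.
B: 27 dB over, compressed to 4.5 dB over, so 22.5 dB of GR.
B reduces 19 dB more.

B, by 19 dB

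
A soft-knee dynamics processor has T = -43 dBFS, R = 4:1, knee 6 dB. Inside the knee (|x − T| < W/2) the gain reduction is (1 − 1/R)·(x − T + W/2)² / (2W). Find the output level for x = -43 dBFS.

-43.5625 dBFS

x − T + W/2 = -43 − (-43) + 3 = 3.
GR = (1 − 1/4) × 3² / 12 = 0.75 × 9 / 12 = 0.5625 dB.
Output = -43 − 0.5625 = -43.5625 dBFS.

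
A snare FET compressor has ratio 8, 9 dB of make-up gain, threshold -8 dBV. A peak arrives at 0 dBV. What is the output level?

2 dBV

The input is 8 dB above the -8 dBV threshold.
At 8:1 the overshoot is divided by 8, leaving 1 dB above threshold.
So the level is -8 + 1 = -7 dBV; make-up adds 9 dB, giving 2 dBV.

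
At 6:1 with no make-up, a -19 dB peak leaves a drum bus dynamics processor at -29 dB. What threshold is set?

Input is 12 dB above T (since output overshoot × R = input overshoot: (-29 − T)·6 = -19 − T gives T = -31 dB).
Check: -31 + (-19 − (-31))/6 = -31 + 2 = -29 dB. ✓

-31 dB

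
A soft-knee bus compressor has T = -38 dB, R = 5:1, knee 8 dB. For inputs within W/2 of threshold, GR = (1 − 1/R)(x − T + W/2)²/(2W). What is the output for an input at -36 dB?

x − T + W/2 = -36 − (-38) + 4 = 6.
GR = (1 − 1/5) × 6² / 16 = 0.8 × 36 / 16 = 1.8 dB.
Output = -36 − 1.8 = -37.8 dB.

-37.8 dB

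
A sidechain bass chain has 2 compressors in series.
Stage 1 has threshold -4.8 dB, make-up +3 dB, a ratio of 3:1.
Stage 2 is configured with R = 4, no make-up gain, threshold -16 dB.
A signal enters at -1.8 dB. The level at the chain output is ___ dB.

-12.2 dB

Stage 1: overshoot 3 dB → 3/3 = 1 dB → -3.8 dB; +3 dB make-up → -0.8 dB.
Stage 2: overshoot 15.2 dB → 15.2/4 = 3.8 dB → -12.2 dB.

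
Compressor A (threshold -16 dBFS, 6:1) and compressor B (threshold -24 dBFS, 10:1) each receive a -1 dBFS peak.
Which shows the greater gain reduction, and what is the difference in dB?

A: 15 dB over, compressed to 2.5 dB over, so 12.5 dB of GR.
B: 23 dB over, compressed to 2.3 dB over, so 20.7 dB of GR.
B reduces 8.2 dB more.

B, by 8.2 dB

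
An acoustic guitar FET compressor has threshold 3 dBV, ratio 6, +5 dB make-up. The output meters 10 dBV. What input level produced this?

15 dBV

Remove make-up: 10 − 5 = 5 dBV.
Post-compression overshoot = 5 − 3 = 2 dB.
Before 6:1 compression the overshoot was 2 × 6 = 12 dB, so input = 3 + 12 = 15 dBV.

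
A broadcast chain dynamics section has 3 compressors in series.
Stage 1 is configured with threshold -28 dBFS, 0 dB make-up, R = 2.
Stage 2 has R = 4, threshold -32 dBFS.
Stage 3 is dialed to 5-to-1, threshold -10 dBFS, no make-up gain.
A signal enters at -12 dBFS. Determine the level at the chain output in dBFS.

Stage 1: overshoot 16 dB → 16/2 = 8 dB → -20 dBFS.
Stage 2: -20 dBFS is 12 dB over -32 dBFS; at 4:1 that becomes 3 dB over, giving -29 dBFS.
Stage 3: -29 dBFS is at or below the -10 dBFS threshold — no compression; output -29 dBFS.

-29 dBFS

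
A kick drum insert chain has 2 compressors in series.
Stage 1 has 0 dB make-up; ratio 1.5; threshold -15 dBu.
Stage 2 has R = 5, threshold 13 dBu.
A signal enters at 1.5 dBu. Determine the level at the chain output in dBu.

-4 dBu

Stage 1: 16.5 dB above -15 dBu, reduced 1.5:1 to 11 dB above → -4 dBu.
Stage 2: -4 dBu is at or below the 13 dBu threshold — no compression; output -4 dBu.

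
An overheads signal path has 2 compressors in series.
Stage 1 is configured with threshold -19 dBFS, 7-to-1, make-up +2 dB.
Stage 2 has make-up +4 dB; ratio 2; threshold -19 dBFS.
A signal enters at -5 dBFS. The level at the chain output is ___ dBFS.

-13 dBFS

Stage 1: overshoot 14 dB → 14/7 = 2 dB → -17 dBFS; +2 dB make-up → -15 dBFS.
Stage 2: 4 dB above -19 dBFS, reduced 2:1 to 2 dB above → -17 dBFS; +4 dB make-up → -13 dBFS.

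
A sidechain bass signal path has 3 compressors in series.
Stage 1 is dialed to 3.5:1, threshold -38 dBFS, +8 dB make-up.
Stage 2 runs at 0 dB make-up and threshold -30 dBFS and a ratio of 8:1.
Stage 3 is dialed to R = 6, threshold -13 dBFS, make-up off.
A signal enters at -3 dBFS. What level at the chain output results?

Stage 1: 35 dB above -38 dBFS, reduced 3.5:1 to 10 dB above → -28 dBFS; +8 dB make-up → -20 dBFS.
Stage 2: -20 dBFS is 10 dB over -30 dBFS; at 8:1 that becomes 1.25 dB over, giving -28.75 dBFS.
Stage 3: -28.75 dBFS is at or below the -13 dBFS threshold — no compression; output -28.75 dBFS.

-28.75 dBFS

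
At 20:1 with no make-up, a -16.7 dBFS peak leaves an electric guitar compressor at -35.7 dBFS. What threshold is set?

-36.7 dBFS

Input is 20 dB above T (since output overshoot × R = input overshoot: (-35.7 − T)·20 = -16.7 − T gives T = -36.7 dBFS).
Check: -36.7 + (-16.7 − (-36.7))/20 = -36.7 + 1 = -35.7 dBFS. ✓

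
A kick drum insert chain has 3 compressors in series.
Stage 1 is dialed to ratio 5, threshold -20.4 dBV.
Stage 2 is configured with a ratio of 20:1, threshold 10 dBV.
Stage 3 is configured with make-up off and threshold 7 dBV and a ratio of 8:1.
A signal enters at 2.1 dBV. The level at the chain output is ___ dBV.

Stage 1: 2.1 dBV is 22.5 dB over -20.4 dBV; at 5:1 that becomes 4.5 dB over, giving -15.9 dBV.
Stage 2: -15.9 dBV ≤ 10 dBV, so stage 2 doesn't engage; output -15.9 dBV.
Stage 3: -15.9 dBV ≤ 7 dBV, so stage 3 doesn't engage; output -15.9 dBV.

-15.9 dBV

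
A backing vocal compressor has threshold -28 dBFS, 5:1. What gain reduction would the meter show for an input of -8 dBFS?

16 dB

The signal is 20 dB above threshold.
At 5:1, output sits 20/5 = 4 dB above threshold.
Gain reduction = 20 − 4 = 16 dB.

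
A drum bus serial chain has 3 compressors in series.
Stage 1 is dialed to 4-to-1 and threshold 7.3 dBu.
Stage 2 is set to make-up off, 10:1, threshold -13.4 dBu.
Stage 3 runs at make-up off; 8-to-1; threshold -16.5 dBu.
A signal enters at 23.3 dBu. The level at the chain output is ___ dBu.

Stage 1: overshoot 16 dB → 16/4 = 4 dB → 11.3 dBu.
Stage 2: 24.7 dB above -13.4 dBu, reduced 10:1 to 2.47 dB above → -10.93 dBu.
Stage 3: overshoot 5.57 dB → 5.57/8 = 0.69625 dB → -15.80375 dBu.

-15.80375 dBu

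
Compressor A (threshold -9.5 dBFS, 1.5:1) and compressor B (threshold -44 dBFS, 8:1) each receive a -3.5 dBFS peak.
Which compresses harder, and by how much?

B, by 33.4375 dB

A: overshoot 6 dB → output overshoot 4 dB → GR 2 dB.
B: overshoot 40.5 dB → output overshoot 5.0625 dB → GR 35.4375 dB.
B applies 33.4375 dB more gain reduction.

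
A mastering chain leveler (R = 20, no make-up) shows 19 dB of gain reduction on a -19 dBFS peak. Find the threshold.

-39 dBFS

Input is 20 dB above T (since output overshoot × R = input overshoot: (-38 − T)·20 = -19 − T gives T = -39 dBFS).
Check: -39 + (-19 − (-39))/20 = -39 + 1 = -38 dBFS. ✓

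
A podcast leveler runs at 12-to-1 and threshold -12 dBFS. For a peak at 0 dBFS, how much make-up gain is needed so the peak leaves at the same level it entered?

11 dB

Without make-up, output = threshold + overshoot/12 = -12 + 1 = -11 dBFS.
Gap to target: 11 dB.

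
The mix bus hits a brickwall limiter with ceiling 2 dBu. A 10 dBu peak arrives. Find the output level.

A brickwall limiter is an ∞:1 compressor: any input above the ceiling is clamped to 2 dBu.

2 dBu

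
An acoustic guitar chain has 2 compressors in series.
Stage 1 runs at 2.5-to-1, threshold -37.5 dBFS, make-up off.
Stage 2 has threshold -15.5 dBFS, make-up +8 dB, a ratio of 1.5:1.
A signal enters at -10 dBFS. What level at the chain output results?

Stage 1: -10 dBFS is 27.5 dB over -37.5 dBFS; at 2.5:1 that becomes 11 dB over, giving -26.5 dBFS.
Stage 2: -26.5 dBFS is at or below the -15.5 dBFS threshold — no compression; make-up brings it to -18.5 dBFS.

-18.5 dBFS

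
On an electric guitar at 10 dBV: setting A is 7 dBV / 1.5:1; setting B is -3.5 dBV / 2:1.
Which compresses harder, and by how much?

A: overshoot 3 dB → output overshoot 2 dB → GR 1 dB.
B: overshoot 13.5 dB → output overshoot 6.75 dB → GR 6.75 dB.
Difference: 5.75 dB in favour of B.

B, by 5.75 dB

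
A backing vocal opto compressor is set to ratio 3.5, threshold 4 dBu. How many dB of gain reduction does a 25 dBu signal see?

15 dB

The signal is 21 dB above threshold.
At 3.5:1, output sits 21/3.5 = 6 dB above threshold.
Gain reduction = 21 − 6 = 15 dB.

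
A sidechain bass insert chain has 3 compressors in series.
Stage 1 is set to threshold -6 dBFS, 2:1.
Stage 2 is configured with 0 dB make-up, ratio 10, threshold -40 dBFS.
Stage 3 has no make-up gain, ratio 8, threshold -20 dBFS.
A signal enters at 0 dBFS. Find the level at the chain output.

-36.3 dBFS

Stage 1: 6 dB above -6 dBFS, reduced 2:1 to 3 dB above → -3 dBFS.
Stage 2: overshoot 37 dB → 37/10 = 3.7 dB → -36.3 dBFS.
Stage 3: -36.3 dBFS ≤ -20 dBFS, so stage 3 doesn't engage; output -36.3 dBFS.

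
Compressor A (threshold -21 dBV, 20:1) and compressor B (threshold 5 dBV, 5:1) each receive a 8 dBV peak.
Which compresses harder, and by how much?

A: GR = 29 − 29/20 = 27.55 dB.
B: GR = 3 − 3/5 = 2.4 dB.
A applies 25.15 dB more gain reduction.

A, by 25.15 dB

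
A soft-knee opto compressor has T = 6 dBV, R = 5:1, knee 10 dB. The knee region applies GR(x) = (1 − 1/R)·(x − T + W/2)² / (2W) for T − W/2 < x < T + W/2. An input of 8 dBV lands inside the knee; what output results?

6.04 dBV

x − T + W/2 = 8 − 6 + 5 = 7.
GR = (1 − 1/5) × 7² / 20 = 0.8 × 49 / 20 = 1.96 dB.
Output = 8 − 1.96 = 6.04 dBV.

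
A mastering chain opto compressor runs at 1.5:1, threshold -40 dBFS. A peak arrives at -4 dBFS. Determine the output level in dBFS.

-4 dBFS sits 36 dB over threshold.
The 36 dB excess becomes 24 dB after 1.5:1 reduction.
That puts the output at -16 dBFS.

-16 dBFS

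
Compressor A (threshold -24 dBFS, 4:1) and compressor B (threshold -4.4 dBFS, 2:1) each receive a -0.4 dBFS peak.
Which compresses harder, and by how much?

A: GR = 23.6 − 23.6/4 = 17.7 dB.
B: GR = 4 − 4/2 = 2 dB.
Difference: 15.7 dB in favour of A.

A, by 15.7 dB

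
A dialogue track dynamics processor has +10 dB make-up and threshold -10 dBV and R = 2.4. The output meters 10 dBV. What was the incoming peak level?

Stripping the +10 dB make-up gives 0 dBV at the gain stage.
Post-compression overshoot = 0 − (-10) = 10 dB.
Undo the ratio: input overshoot = 10 × 2.4 = 24 dB, giving input = 14 dBV.

14 dBV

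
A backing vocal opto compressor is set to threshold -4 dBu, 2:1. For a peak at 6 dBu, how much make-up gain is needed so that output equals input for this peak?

5 dB

Without make-up, output = threshold + overshoot/2 = -4 + 5 = 1 dBu.
Gap to target: 5 dB.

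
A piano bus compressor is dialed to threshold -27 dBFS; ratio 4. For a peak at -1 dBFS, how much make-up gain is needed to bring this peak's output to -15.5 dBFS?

Without make-up, output = threshold + overshoot/4 = -27 + 6.5 = -20.5 dBFS.
Gap to target: 5 dB.

5 dB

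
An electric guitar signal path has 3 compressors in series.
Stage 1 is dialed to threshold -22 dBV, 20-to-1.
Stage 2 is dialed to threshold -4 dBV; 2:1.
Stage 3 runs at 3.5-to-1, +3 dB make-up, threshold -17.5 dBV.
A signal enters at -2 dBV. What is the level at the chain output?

Stage 1: 20 dB above -22 dBV, reduced 20:1 to 1 dB above → -21 dBV.
Stage 2: -21 dBV is at or below the -4 dBV threshold — no compression; output -21 dBV.
Stage 3: below threshold (-21 ≤ -17.5); passes unchanged; make-up brings it to -18 dBV.

-18 dBV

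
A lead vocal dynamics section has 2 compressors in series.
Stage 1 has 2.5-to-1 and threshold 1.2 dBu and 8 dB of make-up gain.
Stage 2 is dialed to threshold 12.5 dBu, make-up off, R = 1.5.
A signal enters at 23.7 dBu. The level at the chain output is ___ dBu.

Stage 1: 23.7 dBu is 22.5 dB over 1.2 dBu; at 2.5:1 that becomes 9 dB over, giving 10.2 dBu; +8 dB make-up → 18.2 dBu.
Stage 2: 18.2 dBu is 5.7 dB over 12.5 dBu; at 1.5:1 that becomes 3.8 dB over, giving 16.3 dBu.

16.3 dBu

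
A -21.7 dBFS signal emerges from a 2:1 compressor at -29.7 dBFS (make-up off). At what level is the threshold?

-37.7 dBFS

Gain reduction = -21.7 − (-29.7) = 8 dB; output overshoot = GR / (R − 1) = 8 / 1 = 8 dB.
Threshold = output − output overshoot = -29.7 − 8 = -37.7 dBFS.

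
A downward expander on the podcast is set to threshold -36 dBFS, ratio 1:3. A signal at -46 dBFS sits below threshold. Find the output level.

Below threshold, a 1:3 expander applies gain = (3−1)×(T − x) of attenuation.
(3−1) × 10 = 20 dB, so output = -46 − 20 = -66 dBFS.

-66 dBFS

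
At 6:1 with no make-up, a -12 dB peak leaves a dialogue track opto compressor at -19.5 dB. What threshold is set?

-21 dB

Let T be the threshold. Output overshoot = (input overshoot)/R, so -19.5 − T = (-12 − T)/6.
6·(-19.5 − T) = -12 − T → 5·T = -117 − (-12) = -105.
T = -105/5 = -21 dB.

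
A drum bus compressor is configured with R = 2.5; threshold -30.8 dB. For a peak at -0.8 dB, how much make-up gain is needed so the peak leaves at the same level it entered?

Without make-up, output = threshold + overshoot/2.5 = -30.8 + 12 = -18.8 dB.
Gap to target: 18 dB.

18 dB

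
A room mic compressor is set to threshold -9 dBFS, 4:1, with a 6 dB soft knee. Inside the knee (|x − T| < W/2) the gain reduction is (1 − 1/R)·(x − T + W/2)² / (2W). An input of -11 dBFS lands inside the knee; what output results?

-11.0625 dBFS

x − T + W/2 = -11 − (-9) + 3 = 1.
GR = (1 − 1/4) × 1² / 12 = 0.75 × 1 / 12 = 0.0625 dB.
Output = -11 − 0.0625 = -11.0625 dBFS.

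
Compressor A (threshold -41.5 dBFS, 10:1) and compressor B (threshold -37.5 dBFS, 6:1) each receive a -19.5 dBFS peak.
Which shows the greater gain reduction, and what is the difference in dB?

A: overshoot 22 dB → output overshoot 2.2 dB → GR 19.8 dB.
B: overshoot 18 dB → output overshoot 3 dB → GR 15 dB.
A reduces 4.8 dB more.

A, by 4.8 dB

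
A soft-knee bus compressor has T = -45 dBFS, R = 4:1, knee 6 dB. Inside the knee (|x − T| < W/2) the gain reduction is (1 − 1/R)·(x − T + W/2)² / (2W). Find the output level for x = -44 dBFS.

x − T + W/2 = -44 − (-45) + 3 = 4.
GR = (1 − 1/4) × 4² / 12 = 0.75 × 16 / 12 = 1 dB.
Output = -44 − 1 = -45 dBFS.

-45 dBFS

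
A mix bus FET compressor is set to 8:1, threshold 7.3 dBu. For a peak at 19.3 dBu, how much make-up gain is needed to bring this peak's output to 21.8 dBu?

13 dB

Without make-up, output = threshold + overshoot/8 = 7.3 + 1.5 = 8.8 dBu.
Gap to target: 13 dB.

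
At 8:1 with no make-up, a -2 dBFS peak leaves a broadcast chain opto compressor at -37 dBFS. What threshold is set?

Gain reduction = -2 − (-37) = 35 dB; output overshoot = GR / (R − 1) = 35 / 7 = 5 dB.
Threshold = output − output overshoot = -37 − 5 = -42 dBFS.

-42 dBFS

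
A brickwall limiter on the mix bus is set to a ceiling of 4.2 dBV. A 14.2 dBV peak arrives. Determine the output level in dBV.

4.2 dBV

At ∞:1, everything above 4.2 dBV is held at the ceiling.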